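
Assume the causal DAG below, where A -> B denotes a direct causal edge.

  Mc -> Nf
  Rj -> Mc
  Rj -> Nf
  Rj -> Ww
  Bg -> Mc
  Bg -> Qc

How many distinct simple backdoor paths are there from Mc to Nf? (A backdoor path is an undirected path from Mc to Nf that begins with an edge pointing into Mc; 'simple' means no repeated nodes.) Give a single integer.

1

A backdoor path from Mc to Nf is any simple undirected path whose first edge points into Mc (i.e. leaves Mc via a parent).
Parents of Mc: {Bg, Rj}.
Enumerating:
  P1: Mc <- Rj -> Nf
That exhausts the simple backdoor paths. Count: 1.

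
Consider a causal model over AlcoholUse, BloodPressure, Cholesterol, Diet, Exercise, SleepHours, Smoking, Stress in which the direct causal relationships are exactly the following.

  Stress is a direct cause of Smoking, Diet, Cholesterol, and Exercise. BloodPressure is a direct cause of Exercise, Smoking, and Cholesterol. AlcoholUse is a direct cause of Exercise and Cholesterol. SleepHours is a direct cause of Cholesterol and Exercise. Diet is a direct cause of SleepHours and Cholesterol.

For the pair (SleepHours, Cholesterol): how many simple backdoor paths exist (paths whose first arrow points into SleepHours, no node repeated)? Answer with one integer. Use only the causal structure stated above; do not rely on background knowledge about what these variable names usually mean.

6

A backdoor path from SleepHours to Cholesterol is any simple undirected path whose first edge points into SleepHours (i.e. leaves SleepHours via a parent).
Parents of SleepHours: {Diet}.
Enumerating:
  P1: SleepHours <- Diet <- Stress -> Smoking <- BloodPressure -> Exercise <- AlcoholUse -> Cholesterol
  P2: SleepHours <- Diet <- Stress -> Smoking <- BloodPressure -> Cholesterol
  P3: SleepHours <- Diet <- Stress -> Exercise <- BloodPressure -> Cholesterol
  P4: SleepHours <- Diet <- Stress -> Exercise <- AlcoholUse -> Cholesterol
  P5: SleepHours <- Diet <- Stress -> Cholesterol
  P6: SleepHours <- Diet -> Cholesterol
That exhausts the simple backdoor paths. Count: 6.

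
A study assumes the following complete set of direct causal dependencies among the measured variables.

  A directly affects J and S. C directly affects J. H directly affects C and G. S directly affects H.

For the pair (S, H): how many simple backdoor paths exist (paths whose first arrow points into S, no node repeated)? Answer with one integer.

1

A backdoor path from S to H is any simple undirected path whose first edge points into S (i.e. leaves S via a parent).
Parents of S: {A}.
Enumerating:
  P1: S <- A -> J <- C <- H
That exhausts the simple backdoor paths. Count: 1.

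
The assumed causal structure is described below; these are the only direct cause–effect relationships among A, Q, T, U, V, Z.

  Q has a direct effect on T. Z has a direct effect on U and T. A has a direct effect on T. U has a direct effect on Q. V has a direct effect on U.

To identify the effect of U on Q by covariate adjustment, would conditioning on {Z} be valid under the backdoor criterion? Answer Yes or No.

Yes

Backdoor paths from U to Q (paths whose first edge points into U):
  P1: U <- Z -> T <- Q
Condition 1 (no descendant of U in the set): holds — descendants of U are {Q, T}; none are in {Z}.
Condition 2 (every backdoor path blocked by {Z}):
  P1: blocked at fork node Z ∈ conditioning set.
{Z} satisfies the backdoor criterion.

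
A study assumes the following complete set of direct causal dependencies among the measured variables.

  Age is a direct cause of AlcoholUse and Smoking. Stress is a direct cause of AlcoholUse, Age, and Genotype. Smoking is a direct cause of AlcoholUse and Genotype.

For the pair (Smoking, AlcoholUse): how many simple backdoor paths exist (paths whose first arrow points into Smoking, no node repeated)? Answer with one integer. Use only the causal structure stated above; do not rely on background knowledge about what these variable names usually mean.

A backdoor path from Smoking to AlcoholUse is any simple undirected path whose first edge points into Smoking (i.e. leaves Smoking via a parent).
Parents of Smoking: {Age}.
Enumerating:
  P1: Smoking <- Age <- Stress -> AlcoholUse
  P2: Smoking <- Age -> AlcoholUse
That exhausts the simple backdoor paths. Count: 2.

2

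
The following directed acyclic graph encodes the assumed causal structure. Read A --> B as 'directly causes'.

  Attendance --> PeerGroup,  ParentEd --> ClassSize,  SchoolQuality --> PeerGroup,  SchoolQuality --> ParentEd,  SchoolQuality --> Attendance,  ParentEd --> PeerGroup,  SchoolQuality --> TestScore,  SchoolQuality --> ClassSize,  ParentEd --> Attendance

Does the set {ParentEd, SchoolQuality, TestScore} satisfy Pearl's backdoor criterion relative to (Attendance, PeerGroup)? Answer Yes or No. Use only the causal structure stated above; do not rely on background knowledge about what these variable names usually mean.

Yes

Backdoor paths from Attendance to PeerGroup (paths whose first edge points into Attendance):
  P1: Attendance <- SchoolQuality -> ParentEd -> PeerGroup
  P2: Attendance <- SchoolQuality -> ClassSize <- ParentEd -> PeerGroup
  P3: Attendance <- SchoolQuality -> PeerGroup
  P4: Attendance <- ParentEd <- SchoolQuality -> PeerGroup
  P5: Attendance <- ParentEd -> ClassSize <- SchoolQuality -> PeerGroup
  P6: Attendance <- ParentEd -> PeerGroup
Condition 1 (no descendant of Attendance in the set): holds — descendants of Attendance are {PeerGroup}; none are in {ParentEd, SchoolQuality, TestScore}.
Condition 2 (every backdoor path blocked by {ParentEd, SchoolQuality, TestScore}):
  P1: blocked at fork node SchoolQuality ∈ conditioning set.
  P2: blocked at fork node SchoolQuality ∈ conditioning set.
  P3: blocked at fork node SchoolQuality ∈ conditioning set.
  P4: blocked at chain node ParentEd ∈ conditioning set.
  P5: blocked at fork node ParentEd ∈ conditioning set.
  P6: blocked at fork node ParentEd ∈ conditioning set.
{ParentEd, SchoolQuality, TestScore} satisfies the backdoor criterion.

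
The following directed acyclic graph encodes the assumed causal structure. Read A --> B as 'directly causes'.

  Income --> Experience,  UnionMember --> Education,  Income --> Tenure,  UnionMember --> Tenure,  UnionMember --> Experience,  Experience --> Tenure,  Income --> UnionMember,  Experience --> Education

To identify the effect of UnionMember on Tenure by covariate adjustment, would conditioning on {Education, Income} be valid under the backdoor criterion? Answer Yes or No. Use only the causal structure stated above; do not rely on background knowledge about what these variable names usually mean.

No

Backdoor paths from UnionMember to Tenure (paths whose first edge points into UnionMember):
  P1: UnionMember <- Income -> Experience -> Tenure
  P2: UnionMember <- Income -> Tenure
Condition 1 (no descendant of UnionMember in the set): FAILS — Education is a descendant of UnionMember.
Condition 2 (every backdoor path blocked by {Education, Income}):
  P1: blocked at fork node Income ∈ conditioning set.
  P2: blocked at fork node Income ∈ conditioning set.
{Education, Income} does not satisfy the backdoor criterion.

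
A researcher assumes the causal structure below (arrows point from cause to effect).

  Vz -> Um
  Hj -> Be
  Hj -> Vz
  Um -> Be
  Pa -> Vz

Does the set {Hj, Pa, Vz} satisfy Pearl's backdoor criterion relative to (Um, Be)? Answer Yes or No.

Yes

Backdoor paths from Um to Be (paths whose first edge points into Um):
  P1: Um <- Vz <- Hj -> Be
Condition 1 (no descendant of Um in the set): holds — descendants of Um are {Be}; none are in {Hj, Pa, Vz}.
Condition 2 (every backdoor path blocked by {Hj, Pa, Vz}):
  P1: blocked at chain node Vz ∈ conditioning set.
{Hj, Pa, Vz} satisfies the backdoor criterion.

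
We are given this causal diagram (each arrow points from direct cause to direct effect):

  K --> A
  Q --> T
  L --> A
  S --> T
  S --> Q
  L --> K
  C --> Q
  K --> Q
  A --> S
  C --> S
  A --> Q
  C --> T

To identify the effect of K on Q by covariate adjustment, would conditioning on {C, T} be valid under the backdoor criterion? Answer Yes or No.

Backdoor paths from K to Q (paths whose first edge points into K):
  P1: K <- L -> A -> S <- C -> Q
  P2: K <- L -> A -> S <- C -> T <- Q
  P3: K <- L -> A -> S -> Q
  P4: K <- L -> A -> S -> T <- C -> Q
  P5: K <- L -> A -> S -> T <- Q
  P6: K <- L -> A -> Q
Condition 1 (no descendant of K in the set): FAILS — T is a descendant of K.
Condition 2 (every backdoor path blocked by {C, T}):
  P1: blocked at fork node C ∈ conditioning set.
  P2: blocked at fork node C ∈ conditioning set.
  P3: open — no interior node is in the conditioning set.
  P4: blocked at fork node C ∈ conditioning set.
  P5: open — collider(s) T are conditioned on (or have a conditioned descendant) and no non-collider on the path is in the set.
  P6: open — no interior node is in the conditioning set.
{C, T} does not satisfy the backdoor criterion.

No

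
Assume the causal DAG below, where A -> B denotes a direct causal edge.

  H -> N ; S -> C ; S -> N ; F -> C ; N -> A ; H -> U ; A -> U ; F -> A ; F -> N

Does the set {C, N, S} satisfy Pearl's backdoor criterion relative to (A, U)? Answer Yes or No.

No

Backdoor paths from A to U (paths whose first edge points into A):
  P1: A <- F -> N <- H -> U
  P2: A <- F -> C <- S -> N <- H -> U
  P3: A <- N <- H -> U
Condition 1 (no descendant of A in the set): holds — descendants of A are {U}; none are in {C, N, S}.
Condition 2 (every backdoor path blocked by {C, N, S}):
  P1: open — collider(s) N are conditioned on (or have a conditioned descendant) and no non-collider on the path is in the set.
  P2: blocked at fork node S ∈ conditioning set.
  P3: blocked at chain node N ∈ conditioning set.
{C, N, S} does not satisfy the backdoor criterion.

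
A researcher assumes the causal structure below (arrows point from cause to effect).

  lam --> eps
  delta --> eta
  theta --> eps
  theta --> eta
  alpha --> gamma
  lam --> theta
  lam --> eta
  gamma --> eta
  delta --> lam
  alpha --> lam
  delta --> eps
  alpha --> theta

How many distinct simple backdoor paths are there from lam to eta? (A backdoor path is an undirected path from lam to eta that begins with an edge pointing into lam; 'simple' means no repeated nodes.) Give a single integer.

A backdoor path from lam to eta is any simple undirected path whose first edge points into lam (i.e. leaves lam via a parent).
Parents of lam: {alpha, delta}.
Enumerating:
  P1: lam <- delta -> eta
  P2: lam <- delta -> eps <- theta <- alpha -> gamma -> eta
  P3: lam <- delta -> eps <- theta -> eta
  P4: lam <- alpha -> theta -> eta
  P5: lam <- alpha -> theta -> eps <- delta -> eta
  P6: lam <- alpha -> gamma -> eta
That exhausts the simple backdoor paths. Count: 6.

6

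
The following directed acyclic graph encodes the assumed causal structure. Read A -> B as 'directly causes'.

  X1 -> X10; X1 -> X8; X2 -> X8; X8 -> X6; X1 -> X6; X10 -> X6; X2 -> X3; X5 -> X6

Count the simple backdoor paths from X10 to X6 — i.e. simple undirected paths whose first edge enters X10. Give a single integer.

2

A backdoor path from X10 to X6 is any simple undirected path whose first edge points into X10 (i.e. leaves X10 via a parent).
Parents of X10: {X1}.
Enumerating:
  P1: X10 <- X1 -> X8 -> X6
  P2: X10 <- X1 -> X6
That exhausts the simple backdoor paths. Count: 2.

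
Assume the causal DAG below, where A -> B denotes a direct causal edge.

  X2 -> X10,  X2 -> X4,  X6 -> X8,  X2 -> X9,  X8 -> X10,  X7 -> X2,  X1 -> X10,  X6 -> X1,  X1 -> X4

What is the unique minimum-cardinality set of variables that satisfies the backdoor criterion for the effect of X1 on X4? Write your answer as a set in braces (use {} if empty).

Variables eligible for adjustment (non-descendants of X1, excluding X1 and X4): {X2, X6, X7, X8, X9}.
Backdoor paths from X1 to X4:
  P1: X1 <- X6 -> X8 -> X10 <- X2 -> X4
Each backdoor path contains an unconditioned collider, so every path is already blocked with the empty conditioning set:
  P1: blocked at collider X10 (neither it nor any descendant is in the conditioning set).
The empty set is therefore the unique smallest valid set.

{}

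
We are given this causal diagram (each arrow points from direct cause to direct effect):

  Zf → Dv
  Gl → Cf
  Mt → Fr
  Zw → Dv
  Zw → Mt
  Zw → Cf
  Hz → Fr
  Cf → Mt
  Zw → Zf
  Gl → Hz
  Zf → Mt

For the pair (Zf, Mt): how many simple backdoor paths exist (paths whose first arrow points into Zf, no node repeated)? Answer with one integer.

3

A backdoor path from Zf to Mt is any simple undirected path whose first edge points into Zf (i.e. leaves Zf via a parent).
Parents of Zf: {Zw}.
Enumerating:
  P1: Zf <- Zw -> Cf <- Gl -> Hz -> Fr <- Mt
  P2: Zf <- Zw -> Cf -> Mt
  P3: Zf <- Zw -> Mt
That exhausts the simple backdoor paths. Count: 3.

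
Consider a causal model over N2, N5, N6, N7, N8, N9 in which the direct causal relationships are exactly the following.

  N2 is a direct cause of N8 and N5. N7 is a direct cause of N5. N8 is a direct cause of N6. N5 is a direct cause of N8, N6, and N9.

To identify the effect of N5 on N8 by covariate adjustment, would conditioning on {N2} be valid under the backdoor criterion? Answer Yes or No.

Yes

Backdoor paths from N5 to N8 (paths whose first edge points into N5):
  P1: N5 <- N2 -> N8
Condition 1 (no descendant of N5 in the set): holds — descendants of N5 are {N6, N8, N9}; none are in {N2}.
Condition 2 (every backdoor path blocked by {N2}):
  P1: blocked at fork node N2 ∈ conditioning set.
{N2} satisfies the backdoor criterion.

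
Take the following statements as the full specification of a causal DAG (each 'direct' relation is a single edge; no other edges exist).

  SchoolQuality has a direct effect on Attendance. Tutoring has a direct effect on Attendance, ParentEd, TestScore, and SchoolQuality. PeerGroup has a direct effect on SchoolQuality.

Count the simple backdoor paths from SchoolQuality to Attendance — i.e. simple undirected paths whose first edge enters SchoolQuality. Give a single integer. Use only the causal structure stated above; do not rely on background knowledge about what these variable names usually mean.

A backdoor path from SchoolQuality to Attendance is any simple undirected path whose first edge points into SchoolQuality (i.e. leaves SchoolQuality via a parent).
Parents of SchoolQuality: {PeerGroup, Tutoring}.
Enumerating:
  P1: SchoolQuality <- Tutoring -> Attendance
That exhausts the simple backdoor paths. Count: 1.

1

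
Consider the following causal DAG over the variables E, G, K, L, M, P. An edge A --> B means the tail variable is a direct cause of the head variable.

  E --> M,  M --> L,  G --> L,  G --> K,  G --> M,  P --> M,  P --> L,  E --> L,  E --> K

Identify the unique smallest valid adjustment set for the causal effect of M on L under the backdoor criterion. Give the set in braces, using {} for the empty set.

Variables eligible for adjustment (non-descendants of M, excluding M and L): {E, G, K, P}.
Backdoor paths from M to L:
  P1: M <- E -> L
  P2: M <- E -> K <- G -> L
  P3: M <- P -> L
  P4: M <- G -> L
  P5: M <- G -> K <- E -> L
The empty set is not sufficient: P1 (M <- E -> L) has no collider blocking it and no conditioned non-collider, so it is open.
Try {E, G, P}:
  P1: blocked at fork node E ∈ conditioning set.
  P2: blocked at fork node E ∈ conditioning set.
  P3: blocked at fork node P ∈ conditioning set.
  P4: blocked at fork node G ∈ conditioning set.
  P5: blocked at fork node G ∈ conditioning set.
{E, G, P} contains no descendant of M and blocks every backdoor path.
Every element of {E, G, P} is needed (dropping E leaves P1 open; dropping G leaves P4 open; dropping P leaves P3 open), so no proper subset is valid.
Among all size-3 subsets of the eligible variables, only {E, G, P} blocks every backdoor path, so it is the unique smallest valid adjustment set.

{E, G, P}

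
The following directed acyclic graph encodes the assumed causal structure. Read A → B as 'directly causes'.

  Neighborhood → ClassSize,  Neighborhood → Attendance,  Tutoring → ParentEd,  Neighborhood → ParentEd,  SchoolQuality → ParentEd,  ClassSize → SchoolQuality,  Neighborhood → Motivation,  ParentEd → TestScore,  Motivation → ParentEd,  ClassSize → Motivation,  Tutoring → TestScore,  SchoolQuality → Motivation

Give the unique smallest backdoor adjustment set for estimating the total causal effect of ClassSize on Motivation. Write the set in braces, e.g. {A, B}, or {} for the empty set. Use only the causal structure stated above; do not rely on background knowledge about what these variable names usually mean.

Variables eligible for adjustment (non-descendants of ClassSize, excluding ClassSize and Motivation): {Attendance, Neighborhood, Tutoring}.
Backdoor paths from ClassSize to Motivation:
  P1: ClassSize <- Neighborhood -> Motivation
  P2: ClassSize <- Neighborhood -> ParentEd <- SchoolQuality -> Motivation
  P3: ClassSize <- Neighborhood -> ParentEd <- Motivation
The empty set is not sufficient: P1 (ClassSize <- Neighborhood -> Motivation) has no collider blocking it and no conditioned non-collider, so it is open.
Try {Neighborhood}:
  P1: blocked at fork node Neighborhood ∈ conditioning set.
  P2: blocked at fork node Neighborhood ∈ conditioning set.
  P3: blocked at fork node Neighborhood ∈ conditioning set.
{Neighborhood} contains no descendant of ClassSize and blocks every backdoor path.
No other singleton works — e.g. {Tutoring} leaves P1 open — so {Neighborhood} is the unique smallest valid adjustment set.

{Neighborhood}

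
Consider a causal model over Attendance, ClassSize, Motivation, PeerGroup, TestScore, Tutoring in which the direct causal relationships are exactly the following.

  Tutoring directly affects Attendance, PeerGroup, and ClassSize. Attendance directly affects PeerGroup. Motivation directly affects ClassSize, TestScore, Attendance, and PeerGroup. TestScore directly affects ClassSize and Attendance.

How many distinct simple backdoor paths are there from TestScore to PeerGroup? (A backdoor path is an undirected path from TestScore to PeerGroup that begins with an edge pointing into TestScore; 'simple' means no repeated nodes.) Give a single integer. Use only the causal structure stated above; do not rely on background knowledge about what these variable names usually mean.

A backdoor path from TestScore to PeerGroup is any simple undirected path whose first edge points into TestScore (i.e. leaves TestScore via a parent).
Parents of TestScore: {Motivation}.
Enumerating:
  P1: TestScore <- Motivation -> ClassSize <- Tutoring -> Attendance -> PeerGroup
  P2: TestScore <- Motivation -> ClassSize <- Tutoring -> PeerGroup
  P3: TestScore <- Motivation -> Attendance <- Tutoring -> PeerGroup
  P4: TestScore <- Motivation -> Attendance -> PeerGroup
  P5: TestScore <- Motivation -> PeerGroup
That exhausts the simple backdoor paths. Count: 5.

5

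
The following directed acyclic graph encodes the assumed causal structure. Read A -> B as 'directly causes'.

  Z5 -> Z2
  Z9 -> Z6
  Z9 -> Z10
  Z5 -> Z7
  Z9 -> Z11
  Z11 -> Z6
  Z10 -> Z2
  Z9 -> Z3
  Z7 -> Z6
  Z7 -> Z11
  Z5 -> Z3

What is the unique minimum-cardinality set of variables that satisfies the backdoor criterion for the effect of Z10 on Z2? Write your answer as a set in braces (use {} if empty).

{}

Variables eligible for adjustment (non-descendants of Z10, excluding Z10 and Z2): {Z11, Z3, Z5, Z6, Z7, Z9}.
Backdoor paths from Z10 to Z2:
  P1: Z10 <- Z9 -> Z3 <- Z5 -> Z2
  P2: Z10 <- Z9 -> Z11 <- Z7 <- Z5 -> Z2
  P3: Z10 <- Z9 -> Z11 -> Z6 <- Z7 <- Z5 -> Z2
  P4: Z10 <- Z9 -> Z6 <- Z7 <- Z5 -> Z2
  P5: Z10 <- Z9 -> Z6 <- Z11 <- Z7 <- Z5 -> Z2
Each backdoor path contains an unconditioned collider, so every path is already blocked with the empty conditioning set:
  P1: blocked at collider Z3 (neither it nor any descendant is in the conditioning set).
  P2: blocked at collider Z11 (neither it nor any descendant is in the conditioning set).
  P3: blocked at collider Z6 (neither it nor any descendant is in the conditioning set).
  P4: blocked at collider Z6 (neither it nor any descendant is in the conditioning set).
  P5: blocked at collider Z6 (neither it nor any descendant is in the conditioning set).
The empty set is therefore the unique smallest valid set.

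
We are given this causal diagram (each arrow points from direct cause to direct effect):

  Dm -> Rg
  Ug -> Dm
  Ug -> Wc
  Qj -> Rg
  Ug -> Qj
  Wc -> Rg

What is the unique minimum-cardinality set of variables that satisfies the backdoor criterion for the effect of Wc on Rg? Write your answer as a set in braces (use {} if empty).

Variables eligible for adjustment (non-descendants of Wc, excluding Wc and Rg): {Dm, Qj, Ug}.
Backdoor paths from Wc to Rg:
  P1: Wc <- Ug -> Qj -> Rg
  P2: Wc <- Ug -> Dm -> Rg
The empty set is not sufficient: P1 (Wc <- Ug -> Qj -> Rg) has no collider blocking it and no conditioned non-collider, so it is open.
Try {Ug}:
  P1: blocked at fork node Ug ∈ conditioning set.
  P2: blocked at fork node Ug ∈ conditioning set.
{Ug} contains no descendant of Wc and blocks every backdoor path.
No other singleton works — e.g. {Qj} leaves P2 open — so {Ug} is the unique smallest valid adjustment set.

{Ug}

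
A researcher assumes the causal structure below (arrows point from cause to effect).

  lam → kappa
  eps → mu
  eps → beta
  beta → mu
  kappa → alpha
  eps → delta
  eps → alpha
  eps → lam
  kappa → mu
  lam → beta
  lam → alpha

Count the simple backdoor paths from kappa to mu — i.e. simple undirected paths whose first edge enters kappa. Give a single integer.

A backdoor path from kappa to mu is any simple undirected path whose first edge points into kappa (i.e. leaves kappa via a parent).
Parents of kappa: {lam}.
Enumerating:
  P1: kappa <- lam <- eps -> beta -> mu
  P2: kappa <- lam <- eps -> mu
  P3: kappa <- lam -> beta <- eps -> mu
  P4: kappa <- lam -> beta -> mu
  P5: kappa <- lam -> alpha <- eps -> beta -> mu
  P6: kappa <- lam -> alpha <- eps -> mu
That exhausts the simple backdoor paths. Count: 6.

6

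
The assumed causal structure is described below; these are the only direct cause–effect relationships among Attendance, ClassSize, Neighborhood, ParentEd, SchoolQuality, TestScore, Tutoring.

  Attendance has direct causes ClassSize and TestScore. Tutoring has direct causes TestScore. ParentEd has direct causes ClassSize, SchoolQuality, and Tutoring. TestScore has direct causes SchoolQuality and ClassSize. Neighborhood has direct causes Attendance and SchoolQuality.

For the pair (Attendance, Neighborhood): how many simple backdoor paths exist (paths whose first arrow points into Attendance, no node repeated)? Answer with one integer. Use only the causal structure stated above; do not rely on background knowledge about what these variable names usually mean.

A backdoor path from Attendance to Neighborhood is any simple undirected path whose first edge points into Attendance (i.e. leaves Attendance via a parent).
Parents of Attendance: {ClassSize, TestScore}.
Enumerating:
  P1: Attendance <- ClassSize -> TestScore <- SchoolQuality -> Neighborhood
  P2: Attendance <- ClassSize -> TestScore -> Tutoring -> ParentEd <- SchoolQuality -> Neighborhood
  P3: Attendance <- ClassSize -> ParentEd <- SchoolQuality -> Neighborhood
  P4: Attendance <- ClassSize -> ParentEd <- Tutoring <- TestScore <- SchoolQuality -> Neighborhood
  P5: Attendance <- TestScore <- SchoolQuality -> Neighborhood
  P6: Attendance <- TestScore <- ClassSize -> ParentEd <- SchoolQuality -> Neighborhood
  P7: Attendance <- TestScore -> Tutoring -> ParentEd <- SchoolQuality -> Neighborhood
That exhausts the simple backdoor paths. Count: 7.

7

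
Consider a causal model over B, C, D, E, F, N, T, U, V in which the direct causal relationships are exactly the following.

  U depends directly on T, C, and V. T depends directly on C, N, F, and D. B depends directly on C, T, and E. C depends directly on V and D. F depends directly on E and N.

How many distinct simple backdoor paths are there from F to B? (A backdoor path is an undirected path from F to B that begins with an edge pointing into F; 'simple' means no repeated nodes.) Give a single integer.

A backdoor path from F to B is any simple undirected path whose first edge points into F (i.e. leaves F via a parent).
Parents of F: {E, N}.
Enumerating:
  P1: F <- E -> B
  P2: F <- N -> T <- D -> C -> B
  P3: F <- N -> T <- C -> B
  P4: F <- N -> T -> U <- V -> C -> B
  P5: F <- N -> T -> U <- C -> B
  P6: F <- N -> T -> B
That exhausts the simple backdoor paths. Count: 6.

6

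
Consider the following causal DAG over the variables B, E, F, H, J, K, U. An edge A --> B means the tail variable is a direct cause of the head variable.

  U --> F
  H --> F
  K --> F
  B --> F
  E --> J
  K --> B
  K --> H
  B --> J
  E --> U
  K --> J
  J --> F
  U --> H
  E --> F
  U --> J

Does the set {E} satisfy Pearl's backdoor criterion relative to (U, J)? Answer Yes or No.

Yes

Backdoor paths from U to J (paths whose first edge points into U):
  P1: U <- E -> J
  P2: U <- E -> F <- K -> B -> J
  P3: U <- E -> F <- K -> J
  P4: U <- E -> F <- B <- K -> J
  P5: U <- E -> F <- B -> J
  P6: U <- E -> F <- J
  P7: U <- E -> F <- H <- K -> B -> J
  P8: U <- E -> F <- H <- K -> J
Condition 1 (no descendant of U in the set): holds — descendants of U are {F, H, J}; none are in {E}.
Condition 2 (every backdoor path blocked by {E}):
  P1: blocked at fork node E ∈ conditioning set.
  P2: blocked at fork node E ∈ conditioning set.
  P3: blocked at fork node E ∈ conditioning set.
  P4: blocked at fork node E ∈ conditioning set.
  P5: blocked at fork node E ∈ conditioning set.
  P6: blocked at fork node E ∈ conditioning set.
  P7: blocked at fork node E ∈ conditioning set.
  P8: blocked at fork node E ∈ conditioning set.
{E} satisfies the backdoor criterion.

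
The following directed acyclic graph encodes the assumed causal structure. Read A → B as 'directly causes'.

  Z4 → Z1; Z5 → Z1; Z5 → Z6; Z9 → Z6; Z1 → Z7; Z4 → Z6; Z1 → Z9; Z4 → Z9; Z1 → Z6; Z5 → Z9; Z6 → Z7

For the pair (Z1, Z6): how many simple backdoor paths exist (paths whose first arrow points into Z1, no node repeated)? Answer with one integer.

6

A backdoor path from Z1 to Z6 is any simple undirected path whose first edge points into Z1 (i.e. leaves Z1 via a parent).
Parents of Z1: {Z4, Z5}.
Enumerating:
  P1: Z1 <- Z5 -> Z9 <- Z4 -> Z6
  P2: Z1 <- Z5 -> Z9 -> Z6
  P3: Z1 <- Z5 -> Z6
  P4: Z1 <- Z4 -> Z9 <- Z5 -> Z6
  P5: Z1 <- Z4 -> Z9 -> Z6
  P6: Z1 <- Z4 -> Z6
That exhausts the simple backdoor paths. Count: 6.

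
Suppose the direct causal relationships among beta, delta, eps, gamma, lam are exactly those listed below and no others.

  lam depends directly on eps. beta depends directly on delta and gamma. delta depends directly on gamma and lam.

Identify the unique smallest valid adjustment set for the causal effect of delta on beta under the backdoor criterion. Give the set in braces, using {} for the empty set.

Variables eligible for adjustment (non-descendants of delta, excluding delta and beta): {eps, gamma, lam}.
Backdoor paths from delta to beta:
  P1: delta <- gamma -> beta
The empty set is not sufficient: P1 (delta <- gamma -> beta) has no collider blocking it and no conditioned non-collider, so it is open.
Try {gamma}:
  P1: blocked at fork node gamma ∈ conditioning set.
{gamma} contains no descendant of delta and blocks every backdoor path.
No other singleton works — e.g. {eps} leaves P1 open — so {gamma} is the unique smallest valid adjustment set.

{gamma}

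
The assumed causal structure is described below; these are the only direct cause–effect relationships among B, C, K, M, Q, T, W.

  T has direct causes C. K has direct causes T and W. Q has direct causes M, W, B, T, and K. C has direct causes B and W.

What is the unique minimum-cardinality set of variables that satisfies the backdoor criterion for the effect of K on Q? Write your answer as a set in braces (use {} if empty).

{T, W}

Variables eligible for adjustment (non-descendants of K, excluding K and Q): {B, C, M, T, W}.
Backdoor paths from K to Q:
  P1: K <- W -> C <- B -> Q
  P2: K <- W -> C -> T -> Q
  P3: K <- W -> Q
  P4: K <- T <- C <- B -> Q
  P5: K <- T <- C <- W -> Q
  P6: K <- T -> Q
The empty set is not sufficient: P2 (K <- W -> C -> T -> Q) has no collider blocking it and no conditioned non-collider, so it is open.
Try {T, W}:
  P1: blocked at fork node W ∈ conditioning set.
  P2: blocked at fork node W ∈ conditioning set.
  P3: blocked at fork node W ∈ conditioning set.
  P4: blocked at chain node T ∈ conditioning set.
  P5: blocked at chain node T ∈ conditioning set.
  P6: blocked at fork node T ∈ conditioning set.
{T, W} contains no descendant of K and blocks every backdoor path.
Every element of {T, W} is needed (dropping T leaves P4 open; dropping W leaves P1 open), so no proper subset is valid.
Among all size-2 subsets of the eligible variables, only {T, W} blocks every backdoor path, so it is the unique smallest valid adjustment set.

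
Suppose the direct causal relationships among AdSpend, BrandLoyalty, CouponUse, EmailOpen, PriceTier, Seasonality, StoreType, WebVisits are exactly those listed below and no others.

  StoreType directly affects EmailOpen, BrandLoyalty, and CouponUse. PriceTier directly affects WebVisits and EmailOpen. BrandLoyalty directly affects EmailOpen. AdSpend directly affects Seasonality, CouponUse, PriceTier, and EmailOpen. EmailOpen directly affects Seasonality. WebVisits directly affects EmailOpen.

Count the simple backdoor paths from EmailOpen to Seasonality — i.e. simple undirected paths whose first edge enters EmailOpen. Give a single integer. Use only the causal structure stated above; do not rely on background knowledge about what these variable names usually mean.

A backdoor path from EmailOpen to Seasonality is any simple undirected path whose first edge points into EmailOpen (i.e. leaves EmailOpen via a parent).
Parents of EmailOpen: {AdSpend, BrandLoyalty, PriceTier, StoreType, WebVisits}.
Enumerating:
  P1: EmailOpen <- AdSpend -> Seasonality
  P2: EmailOpen <- StoreType -> CouponUse <- AdSpend -> Seasonality
  P3: EmailOpen <- BrandLoyalty <- StoreType -> CouponUse <- AdSpend -> Seasonality
  P4: EmailOpen <- PriceTier <- AdSpend -> Seasonality
  P5: EmailOpen <- WebVisits <- PriceTier <- AdSpend -> Seasonality
That exhausts the simple backdoor paths. Count: 5.

5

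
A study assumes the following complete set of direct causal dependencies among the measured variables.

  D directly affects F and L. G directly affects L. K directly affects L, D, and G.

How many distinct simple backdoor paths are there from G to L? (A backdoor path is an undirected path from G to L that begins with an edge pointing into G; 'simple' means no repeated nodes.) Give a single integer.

2

A backdoor path from G to L is any simple undirected path whose first edge points into G (i.e. leaves G via a parent).
Parents of G: {K}.
Enumerating:
  P1: G <- K -> D -> L
  P2: G <- K -> L
That exhausts the simple backdoor paths. Count: 2.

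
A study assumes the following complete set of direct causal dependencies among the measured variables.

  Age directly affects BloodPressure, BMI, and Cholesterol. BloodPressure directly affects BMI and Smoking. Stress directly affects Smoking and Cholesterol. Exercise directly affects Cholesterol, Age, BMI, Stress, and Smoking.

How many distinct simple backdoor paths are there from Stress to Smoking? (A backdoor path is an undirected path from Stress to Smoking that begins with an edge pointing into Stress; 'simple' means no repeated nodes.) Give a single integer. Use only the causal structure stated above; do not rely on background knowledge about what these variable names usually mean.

7

A backdoor path from Stress to Smoking is any simple undirected path whose first edge points into Stress (i.e. leaves Stress via a parent).
Parents of Stress: {Exercise}.
Enumerating:
  P1: Stress <- Exercise -> Age -> BloodPressure -> Smoking
  P2: Stress <- Exercise -> Age -> BMI <- BloodPressure -> Smoking
  P3: Stress <- Exercise -> Cholesterol <- Age -> BloodPressure -> Smoking
  P4: Stress <- Exercise -> Cholesterol <- Age -> BMI <- BloodPressure -> Smoking
  P5: Stress <- Exercise -> BMI <- Age -> BloodPressure -> Smoking
  P6: Stress <- Exercise -> BMI <- BloodPressure -> Smoking
  P7: Stress <- Exercise -> Smoking
That exhausts the simple backdoor paths. Count: 7.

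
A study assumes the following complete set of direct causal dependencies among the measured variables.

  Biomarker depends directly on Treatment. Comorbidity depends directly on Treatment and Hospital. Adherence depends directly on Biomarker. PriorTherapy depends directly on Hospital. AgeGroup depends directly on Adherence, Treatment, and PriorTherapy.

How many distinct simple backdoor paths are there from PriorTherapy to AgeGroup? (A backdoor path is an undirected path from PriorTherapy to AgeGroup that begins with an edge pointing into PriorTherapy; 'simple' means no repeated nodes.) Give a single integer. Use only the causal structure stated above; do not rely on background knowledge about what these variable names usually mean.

2

A backdoor path from PriorTherapy to AgeGroup is any simple undirected path whose first edge points into PriorTherapy (i.e. leaves PriorTherapy via a parent).
Parents of PriorTherapy: {Hospital}.
Enumerating:
  P1: PriorTherapy <- Hospital -> Comorbidity <- Treatment -> Biomarker -> Adherence -> AgeGroup
  P2: PriorTherapy <- Hospital -> Comorbidity <- Treatment -> AgeGroup
That exhausts the simple backdoor paths. Count: 2.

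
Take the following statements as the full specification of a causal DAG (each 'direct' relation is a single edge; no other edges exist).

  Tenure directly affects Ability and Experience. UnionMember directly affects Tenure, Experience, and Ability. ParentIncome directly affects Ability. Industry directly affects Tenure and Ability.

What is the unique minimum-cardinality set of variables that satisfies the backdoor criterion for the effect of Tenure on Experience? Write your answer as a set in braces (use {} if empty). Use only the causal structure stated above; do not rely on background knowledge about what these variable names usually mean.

{UnionMember}

Variables eligible for adjustment (non-descendants of Tenure, excluding Tenure and Experience): {Industry, ParentIncome, UnionMember}.
Backdoor paths from Tenure to Experience:
  P1: Tenure <- Industry -> Ability <- UnionMember -> Experience
  P2: Tenure <- UnionMember -> Experience
The empty set is not sufficient: P2 (Tenure <- UnionMember -> Experience) has no collider blocking it and no conditioned non-collider, so it is open.
Try {UnionMember}:
  P1: blocked at collider Ability (neither it nor any descendant is in the conditioning set).
  P2: blocked at fork node UnionMember ∈ conditioning set.
{UnionMember} contains no descendant of Tenure and blocks every backdoor path.
No other singleton works — e.g. {ParentIncome} leaves P2 open — so {UnionMember} is the unique smallest valid adjustment set.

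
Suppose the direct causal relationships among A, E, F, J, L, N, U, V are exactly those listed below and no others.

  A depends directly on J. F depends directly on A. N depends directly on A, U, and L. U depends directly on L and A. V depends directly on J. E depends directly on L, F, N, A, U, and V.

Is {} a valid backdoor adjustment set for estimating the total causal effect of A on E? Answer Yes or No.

No

Backdoor paths from A to E (paths whose first edge points into A):
  P1: A <- J -> V -> E
Condition 1 (no descendant of A in the set): holds — descendants of A are {E, F, N, U}; none are in {}.
Condition 2 (every backdoor path blocked by {}):
  P1: open — no interior node is in the conditioning set.
{} does not satisfy the backdoor criterion.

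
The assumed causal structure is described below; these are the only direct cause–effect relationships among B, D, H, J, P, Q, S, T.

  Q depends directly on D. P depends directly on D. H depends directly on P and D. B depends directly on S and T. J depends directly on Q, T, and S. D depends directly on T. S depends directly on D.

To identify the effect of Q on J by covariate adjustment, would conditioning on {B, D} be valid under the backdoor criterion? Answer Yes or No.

Yes

Backdoor paths from Q to J (paths whose first edge points into Q):
  P1: Q <- D <- T -> B <- S -> J
  P2: Q <- D <- T -> J
  P3: Q <- D -> S -> B <- T -> J
  P4: Q <- D -> S -> J
Condition 1 (no descendant of Q in the set): holds — descendants of Q are {J}; none are in {B, D}.
Condition 2 (every backdoor path blocked by {B, D}):
  P1: blocked at chain node D ∈ conditioning set.
  P2: blocked at chain node D ∈ conditioning set.
  P3: blocked at fork node D ∈ conditioning set.
  P4: blocked at fork node D ∈ conditioning set.
{B, D} satisfies the backdoor criterion.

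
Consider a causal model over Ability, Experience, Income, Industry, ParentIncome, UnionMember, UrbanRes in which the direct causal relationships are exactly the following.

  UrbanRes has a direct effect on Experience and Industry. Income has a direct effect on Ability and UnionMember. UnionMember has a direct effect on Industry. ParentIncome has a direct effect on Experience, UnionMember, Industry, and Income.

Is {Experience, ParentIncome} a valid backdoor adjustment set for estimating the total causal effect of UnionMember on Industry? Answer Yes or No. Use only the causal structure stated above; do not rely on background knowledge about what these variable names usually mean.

Yes

Backdoor paths from UnionMember to Industry (paths whose first edge points into UnionMember):
  P1: UnionMember <- ParentIncome -> Industry
  P2: UnionMember <- ParentIncome -> Experience <- UrbanRes -> Industry
  P3: UnionMember <- Income <- ParentIncome -> Industry
  P4: UnionMember <- Income <- ParentIncome -> Experience <- UrbanRes -> Industry
Condition 1 (no descendant of UnionMember in the set): holds — descendants of UnionMember are {Industry}; none are in {Experience, ParentIncome}.
Condition 2 (every backdoor path blocked by {Experience, ParentIncome}):
  P1: blocked at fork node ParentIncome ∈ conditioning set.
  P2: blocked at fork node ParentIncome ∈ conditioning set.
  P3: blocked at fork node ParentIncome ∈ conditioning set.
  P4: blocked at fork node ParentIncome ∈ conditioning set.
{Experience, ParentIncome} satisfies the backdoor criterion.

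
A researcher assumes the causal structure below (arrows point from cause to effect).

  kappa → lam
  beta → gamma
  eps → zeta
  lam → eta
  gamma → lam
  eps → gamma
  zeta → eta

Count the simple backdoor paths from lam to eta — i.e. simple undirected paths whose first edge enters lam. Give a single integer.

1

A backdoor path from lam to eta is any simple undirected path whose first edge points into lam (i.e. leaves lam via a parent).
Parents of lam: {gamma, kappa}.
Enumerating:
  P1: lam <- gamma <- eps -> zeta -> eta
That exhausts the simple backdoor paths. Count: 1.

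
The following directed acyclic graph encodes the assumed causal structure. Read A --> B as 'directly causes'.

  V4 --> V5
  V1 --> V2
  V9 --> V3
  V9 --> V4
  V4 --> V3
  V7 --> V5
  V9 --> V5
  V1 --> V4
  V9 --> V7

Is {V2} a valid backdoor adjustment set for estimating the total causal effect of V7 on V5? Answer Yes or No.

Backdoor paths from V7 to V5 (paths whose first edge points into V7):
  P1: V7 <- V9 -> V4 -> V5
  P2: V7 <- V9 -> V3 <- V4 -> V5
  P3: V7 <- V9 -> V5
Condition 1 (no descendant of V7 in the set): holds — descendants of V7 are {V5}; none are in {V2}.
Condition 2 (every backdoor path blocked by {V2}):
  P1: open — no interior node is in the conditioning set.
  P2: blocked at collider V3 (neither it nor any descendant is in the conditioning set).
  P3: open — no interior node is in the conditioning set.
{V2} does not satisfy the backdoor criterion.

No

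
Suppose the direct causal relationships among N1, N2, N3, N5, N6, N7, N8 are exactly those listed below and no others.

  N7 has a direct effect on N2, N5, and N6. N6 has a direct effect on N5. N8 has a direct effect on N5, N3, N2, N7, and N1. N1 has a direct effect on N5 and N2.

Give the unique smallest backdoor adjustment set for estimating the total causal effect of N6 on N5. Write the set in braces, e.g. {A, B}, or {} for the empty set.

{N7}

Variables eligible for adjustment (non-descendants of N6, excluding N6 and N5): {N1, N2, N3, N7, N8}.
Backdoor paths from N6 to N5:
  P1: N6 <- N7 <- N8 -> N1 -> N5
  P2: N6 <- N7 <- N8 -> N2 <- N1 -> N5
  P3: N6 <- N7 <- N8 -> N5
  P4: N6 <- N7 -> N2 <- N8 -> N1 -> N5
  P5: N6 <- N7 -> N2 <- N8 -> N5
  P6: N6 <- N7 -> N2 <- N1 <- N8 -> N5
  P7: N6 <- N7 -> N2 <- N1 -> N5
  P8: N6 <- N7 -> N5
The empty set is not sufficient: P1 (N6 <- N7 <- N8 -> N1 -> N5) has no collider blocking it and no conditioned non-collider, so it is open.
Try {N7}:
  P1: blocked at chain node N7 ∈ conditioning set.
  P2: blocked at chain node N7 ∈ conditioning set.
  P3: blocked at chain node N7 ∈ conditioning set.
  P4: blocked at fork node N7 ∈ conditioning set.
  P5: blocked at fork node N7 ∈ conditioning set.
  P6: blocked at fork node N7 ∈ conditioning set.
  P7: blocked at fork node N7 ∈ conditioning set.
  P8: blocked at fork node N7 ∈ conditioning set.
{N7} contains no descendant of N6 and blocks every backdoor path.
No other singleton works — e.g. {N8} leaves P8 open — so {N7} is the unique smallest valid adjustment set.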